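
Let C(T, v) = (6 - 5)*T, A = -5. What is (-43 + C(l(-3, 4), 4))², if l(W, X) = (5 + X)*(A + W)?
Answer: 13225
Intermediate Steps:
l(W, X) = (-5 + W)*(5 + X) (l(W, X) = (5 + X)*(-5 + W) = (-5 + W)*(5 + X))
C(T, v) = T (C(T, v) = 1*T = T)
(-43 + C(l(-3, 4), 4))² = (-43 + (-25 - 5*4 + 5*(-3) - 3*4))² = (-43 + (-25 - 20 - 15 - 12))² = (-43 - 72)² = (-115)² = 13225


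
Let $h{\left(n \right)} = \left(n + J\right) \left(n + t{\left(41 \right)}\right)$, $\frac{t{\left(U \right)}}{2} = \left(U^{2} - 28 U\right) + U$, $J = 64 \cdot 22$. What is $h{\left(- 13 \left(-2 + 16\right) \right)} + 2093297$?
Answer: $3277613$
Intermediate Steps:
$J = 1408$
$t{\left(U \right)} = - 54 U + 2 U^{2}$ ($t{\left(U \right)} = 2 \left(\left(U^{2} - 28 U\right) + U\right) = 2 \left(U^{2} - 27 U\right) = - 54 U + 2 U^{2}$)
$h{\left(n \right)} = \left(1148 + n\right) \left(1408 + n\right)$ ($h{\left(n \right)} = \left(n + 1408\right) \left(n + 2 \cdot 41 \left(-27 + 41\right)\right) = \left(1408 + n\right) \left(n + 2 \cdot 41 \cdot 14\right) = \left(1408 + n\right) \left(n + 1148\right) = \left(1408 + n\right) \left(1148 + n\right) = \left(1148 + n\right) \left(1408 + n\right)$)
$h{\left(- 13 \left(-2 + 16\right) \right)} + 2093297 = \left(1616384 + \left(- 13 \left(-2 + 16\right)\right)^{2} + 2556 \left(- 13 \left(-2 + 16\right)\right)\right) + 2093297 = \left(1616384 + \left(\left(-13\right) 14\right)^{2} + 2556 \left(\left(-13\right) 14\right)\right) + 2093297 = \left(1616384 + \left(-182\right)^{2} + 2556 \left(-182\right)\right) + 2093297 = \left(1616384 + 33124 - 465192\right) + 2093297 = 1184316 + 2093297 = 3277613$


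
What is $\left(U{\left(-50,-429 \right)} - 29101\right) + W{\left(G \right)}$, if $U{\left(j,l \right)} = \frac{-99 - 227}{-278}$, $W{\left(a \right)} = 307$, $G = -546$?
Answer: $- \frac{4002203}{139} \approx -28793.0$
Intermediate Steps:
$U{\left(j,l \right)} = \frac{163}{139}$ ($U{\left(j,l \right)} = \left(-326\right) \left(- \frac{1}{278}\right) = \frac{163}{139}$)
$\left(U{\left(-50,-429 \right)} - 29101\right) + W{\left(G \right)} = \left(\frac{163}{139} - 29101\right) + 307 = - \frac{4044876}{139} + 307 = - \frac{4002203}{139}$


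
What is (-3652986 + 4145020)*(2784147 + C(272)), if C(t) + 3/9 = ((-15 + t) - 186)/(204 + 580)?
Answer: 1610996361881941/1176 ≈ 1.3699e+12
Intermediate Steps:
C(t) = -1387/2352 + t/784 (C(t) = -⅓ + ((-15 + t) - 186)/(204 + 580) = -⅓ + (-201 + t)/784 = -⅓ + (-201 + t)*(1/784) = -⅓ + (-201/784 + t/784) = -1387/2352 + t/784)
(-3652986 + 4145020)*(2784147 + C(272)) = (-3652986 + 4145020)*(2784147 + (-1387/2352 + (1/784)*272)) = 492034*(2784147 + (-1387/2352 + 17/49)) = 492034*(2784147 - 571/2352) = 492034*(6548313173/2352) = 1610996361881941/1176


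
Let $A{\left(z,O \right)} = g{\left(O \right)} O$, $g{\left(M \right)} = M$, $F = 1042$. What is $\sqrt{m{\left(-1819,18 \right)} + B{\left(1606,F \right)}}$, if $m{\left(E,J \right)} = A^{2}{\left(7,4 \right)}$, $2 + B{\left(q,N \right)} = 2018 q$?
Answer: $\sqrt{3241162} \approx 1800.3$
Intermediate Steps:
$B{\left(q,N \right)} = -2 + 2018 q$
$A{\left(z,O \right)} = O^{2}$ ($A{\left(z,O \right)} = O O = O^{2}$)
$m{\left(E,J \right)} = 256$ ($m{\left(E,J \right)} = \left(4^{2}\right)^{2} = 16^{2} = 256$)
$\sqrt{m{\left(-1819,18 \right)} + B{\left(1606,F \right)}} = \sqrt{256 + \left(-2 + 2018 \cdot 1606\right)} = \sqrt{256 + \left(-2 + 3240908\right)} = \sqrt{256 + 3240906} = \sqrt{3241162}$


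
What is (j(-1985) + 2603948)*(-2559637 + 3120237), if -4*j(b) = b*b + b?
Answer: 907828912800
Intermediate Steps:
j(b) = -b/4 - b²/4 (j(b) = -(b*b + b)/4 = -(b² + b)/4 = -(b + b²)/4 = -b/4 - b²/4)
(j(-1985) + 2603948)*(-2559637 + 3120237) = (-¼*(-1985)*(1 - 1985) + 2603948)*(-2559637 + 3120237) = (-¼*(-1985)*(-1984) + 2603948)*560600 = (-984560 + 2603948)*560600 = 1619388*560600 = 907828912800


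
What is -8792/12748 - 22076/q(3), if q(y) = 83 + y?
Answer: -35272620/137041 ≈ -257.39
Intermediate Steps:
-8792/12748 - 22076/q(3) = -8792/12748 - 22076/(83 + 3) = -8792*1/12748 - 22076/86 = -2198/3187 - 22076*1/86 = -2198/3187 - 11038/43 = -35272620/137041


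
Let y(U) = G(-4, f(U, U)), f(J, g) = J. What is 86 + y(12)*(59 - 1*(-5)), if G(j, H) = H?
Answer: 854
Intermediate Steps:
y(U) = U
86 + y(12)*(59 - 1*(-5)) = 86 + 12*(59 - 1*(-5)) = 86 + 12*(59 + 5) = 86 + 12*64 = 86 + 768 = 854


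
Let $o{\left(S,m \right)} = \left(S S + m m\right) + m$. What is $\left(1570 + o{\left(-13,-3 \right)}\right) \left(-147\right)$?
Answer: $-256515$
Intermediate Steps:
$o{\left(S,m \right)} = m + S^{2} + m^{2}$ ($o{\left(S,m \right)} = \left(S^{2} + m^{2}\right) + m = m + S^{2} + m^{2}$)
$\left(1570 + o{\left(-13,-3 \right)}\right) \left(-147\right) = \left(1570 + \left(-3 + \left(-13\right)^{2} + \left(-3\right)^{2}\right)\right) \left(-147\right) = \left(1570 + \left(-3 + 169 + 9\right)\right) \left(-147\right) = \left(1570 + 175\right) \left(-147\right) = 1745 \left(-147\right) = -256515$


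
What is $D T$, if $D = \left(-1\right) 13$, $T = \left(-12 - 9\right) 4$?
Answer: $1092$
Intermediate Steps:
$T = -84$ ($T = \left(-12 - 9\right) 4 = \left(-21\right) 4 = -84$)
$D = -13$
$D T = \left(-13\right) \left(-84\right) = 1092$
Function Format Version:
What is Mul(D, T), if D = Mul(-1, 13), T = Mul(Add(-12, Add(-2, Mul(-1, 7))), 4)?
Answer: 1092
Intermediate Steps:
T = -84 (T = Mul(Add(-12, Add(-2, -7)), 4) = Mul(Add(-12, -9), 4) = Mul(-21, 4) = -84)
D = -13
Mul(D, T) = Mul(-13, -84) = 1092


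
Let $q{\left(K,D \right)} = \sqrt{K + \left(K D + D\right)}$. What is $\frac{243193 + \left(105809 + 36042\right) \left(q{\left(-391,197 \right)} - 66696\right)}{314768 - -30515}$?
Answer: $- \frac{9460651103}{345283} + \frac{141851 i \sqrt{77221}}{345283} \approx -27400.0 + 114.16 i$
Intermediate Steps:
$q{\left(K,D \right)} = \sqrt{D + K + D K}$ ($q{\left(K,D \right)} = \sqrt{K + \left(D K + D\right)} = \sqrt{K + \left(D + D K\right)} = \sqrt{D + K + D K}$)
$\frac{243193 + \left(105809 + 36042\right) \left(q{\left(-391,197 \right)} - 66696\right)}{314768 - -30515} = \frac{243193 + \left(105809 + 36042\right) \left(\sqrt{197 - 391 + 197 \left(-391\right)} - 66696\right)}{314768 - -30515} = \frac{243193 + 141851 \left(\sqrt{197 - 391 - 77027} - 66696\right)}{314768 + \left(30825 - 310\right)} = \frac{243193 + 141851 \left(\sqrt{-77221} - 66696\right)}{314768 + 30515} = \frac{243193 + 141851 \left(i \sqrt{77221} - 66696\right)}{345283} = \left(243193 + 141851 \left(-66696 + i \sqrt{77221}\right)\right) \frac{1}{345283} = \left(243193 - \left(9460894296 - 141851 i \sqrt{77221}\right)\right) \frac{1}{345283} = \left(-9460651103 + 141851 i \sqrt{77221}\right) \frac{1}{345283} = - \frac{9460651103}{345283} + \frac{141851 i \sqrt{77221}}{345283}$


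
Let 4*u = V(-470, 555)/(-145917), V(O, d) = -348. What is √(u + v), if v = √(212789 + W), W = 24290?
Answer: √(1410531 + 2365752321*√237079)/48639 ≈ 22.066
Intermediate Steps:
u = 29/48639 (u = (-348/(-145917))/4 = (-348*(-1/145917))/4 = (¼)*(116/48639) = 29/48639 ≈ 0.00059623)
v = √237079 (v = √(212789 + 24290) = √237079 ≈ 486.91)
√(u + v) = √(29/48639 + √237079)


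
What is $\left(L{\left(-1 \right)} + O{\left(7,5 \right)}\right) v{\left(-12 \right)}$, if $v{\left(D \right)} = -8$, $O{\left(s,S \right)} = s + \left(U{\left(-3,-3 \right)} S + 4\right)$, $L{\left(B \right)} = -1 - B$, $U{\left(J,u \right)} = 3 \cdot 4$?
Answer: $-568$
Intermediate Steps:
$U{\left(J,u \right)} = 12$
$O{\left(s,S \right)} = 4 + s + 12 S$ ($O{\left(s,S \right)} = s + \left(12 S + 4\right) = s + \left(4 + 12 S\right) = 4 + s + 12 S$)
$\left(L{\left(-1 \right)} + O{\left(7,5 \right)}\right) v{\left(-12 \right)} = \left(\left(-1 - -1\right) + \left(4 + 7 + 12 \cdot 5\right)\right) \left(-8\right) = \left(\left(-1 + 1\right) + \left(4 + 7 + 60\right)\right) \left(-8\right) = \left(0 + 71\right) \left(-8\right) = 71 \left(-8\right) = -568$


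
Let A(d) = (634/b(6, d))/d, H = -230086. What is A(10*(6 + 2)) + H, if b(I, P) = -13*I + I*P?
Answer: -3699782563/16080 ≈ -2.3009e+5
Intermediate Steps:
A(d) = 634/(d*(-78 + 6*d)) (A(d) = (634/((6*(-13 + d))))/d = (634/(-78 + 6*d))/d = 634/(d*(-78 + 6*d)))
A(10*(6 + 2)) + H = 317/(3*((10*(6 + 2)))*(-13 + 10*(6 + 2))) - 230086 = 317/(3*((10*8))*(-13 + 10*8)) - 230086 = (317/3)/(80*(-13 + 80)) - 230086 = (317/3)*(1/80)/67 - 230086 = (317/3)*(1/80)*(1/67) - 230086 = 317/16080 - 230086 = -3699782563/16080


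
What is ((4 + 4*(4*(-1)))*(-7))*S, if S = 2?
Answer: 168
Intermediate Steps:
((4 + 4*(4*(-1)))*(-7))*S = ((4 + 4*(4*(-1)))*(-7))*2 = ((4 + 4*(-4))*(-7))*2 = ((4 - 16)*(-7))*2 = -12*(-7)*2 = 84*2 = 168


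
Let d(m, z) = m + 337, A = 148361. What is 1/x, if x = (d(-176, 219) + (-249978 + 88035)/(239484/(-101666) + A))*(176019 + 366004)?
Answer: 7541514971/653653645994925676 ≈ 1.1537e-8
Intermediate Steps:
d(m, z) = 337 + m
x = 653653645994925676/7541514971 (x = ((337 - 176) + (-249978 + 88035)/(239484/(-101666) + 148361))*(176019 + 366004) = (161 - 161943/(239484*(-1/101666) + 148361))*542023 = (161 - 161943/(-119742/50833 + 148361))*542023 = (161 - 161943/7541514971/50833)*542023 = (161 - 161943*50833/7541514971)*542023 = (161 - 8232048519/7541514971)*542023 = (1205951861812/7541514971)*542023 = 653653645994925676/7541514971 ≈ 8.6674e+7)
1/x = 1/(653653645994925676/7541514971) = 7541514971/653653645994925676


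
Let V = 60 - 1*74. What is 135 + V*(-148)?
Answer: 2207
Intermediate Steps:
V = -14 (V = 60 - 74 = -14)
135 + V*(-148) = 135 - 14*(-148) = 135 + 2072 = 2207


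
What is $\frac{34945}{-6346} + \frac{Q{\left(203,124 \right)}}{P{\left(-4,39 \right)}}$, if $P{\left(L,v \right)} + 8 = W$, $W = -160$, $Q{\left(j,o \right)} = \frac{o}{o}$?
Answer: $- \frac{2938553}{533064} \approx -5.5126$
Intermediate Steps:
$Q{\left(j,o \right)} = 1$
$P{\left(L,v \right)} = -168$ ($P{\left(L,v \right)} = -8 - 160 = -168$)
$\frac{34945}{-6346} + \frac{Q{\left(203,124 \right)}}{P{\left(-4,39 \right)}} = \frac{34945}{-6346} + 1 \frac{1}{-168} = 34945 \left(- \frac{1}{6346}\right) + 1 \left(- \frac{1}{168}\right) = - \frac{34945}{6346} - \frac{1}{168} = - \frac{2938553}{533064}$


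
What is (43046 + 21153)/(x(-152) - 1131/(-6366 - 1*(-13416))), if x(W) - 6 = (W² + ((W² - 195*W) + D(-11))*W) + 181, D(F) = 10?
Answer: -150867650/18788995327 ≈ -0.0080296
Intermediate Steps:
x(W) = 187 + W² + W*(10 + W² - 195*W) (x(W) = 6 + ((W² + ((W² - 195*W) + 10)*W) + 181) = 6 + ((W² + (10 + W² - 195*W)*W) + 181) = 6 + ((W² + W*(10 + W² - 195*W)) + 181) = 6 + (181 + W² + W*(10 + W² - 195*W)) = 187 + W² + W*(10 + W² - 195*W))
(43046 + 21153)/(x(-152) - 1131/(-6366 - 1*(-13416))) = (43046 + 21153)/((187 + (-152)³ - 194*(-152)² + 10*(-152)) - 1131/(-6366 - 1*(-13416))) = 64199/((187 - 3511808 - 194*23104 - 1520) - 1131/(-6366 + 13416)) = 64199/((187 - 3511808 - 4482176 - 1520) - 1131/7050) = 64199/(-7995317 - 1131*1/7050) = 64199/(-7995317 - 377/2350) = 64199/(-18788995327/2350) = 64199*(-2350/18788995327) = -150867650/18788995327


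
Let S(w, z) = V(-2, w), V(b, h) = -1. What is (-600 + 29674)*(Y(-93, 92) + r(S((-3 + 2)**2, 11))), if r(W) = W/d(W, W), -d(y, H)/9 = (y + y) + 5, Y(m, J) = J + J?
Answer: 144468706/27 ≈ 5.3507e+6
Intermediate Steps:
Y(m, J) = 2*J
d(y, H) = -45 - 18*y (d(y, H) = -9*((y + y) + 5) = -9*(2*y + 5) = -9*(5 + 2*y) = -45 - 18*y)
S(w, z) = -1
r(W) = W/(-45 - 18*W)
(-600 + 29674)*(Y(-93, 92) + r(S((-3 + 2)**2, 11))) = (-600 + 29674)*(2*92 - 1*(-1)/(45 + 18*(-1))) = 29074*(184 - 1*(-1)/(45 - 18)) = 29074*(184 - 1*(-1)/27) = 29074*(184 - 1*(-1)*1/27) = 29074*(184 + 1/27) = 29074*(4969/27) = 144468706/27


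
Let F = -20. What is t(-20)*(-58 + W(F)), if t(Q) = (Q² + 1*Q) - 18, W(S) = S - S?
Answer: -20996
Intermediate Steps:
W(S) = 0
t(Q) = -18 + Q + Q² (t(Q) = (Q² + Q) - 18 = (Q + Q²) - 18 = -18 + Q + Q²)
t(-20)*(-58 + W(F)) = (-18 - 20 + (-20)²)*(-58 + 0) = (-18 - 20 + 400)*(-58) = 362*(-58) = -20996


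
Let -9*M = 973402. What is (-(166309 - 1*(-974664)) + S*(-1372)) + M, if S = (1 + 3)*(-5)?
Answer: -10995199/9 ≈ -1.2217e+6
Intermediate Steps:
S = -20 (S = 4*(-5) = -20)
M = -973402/9 (M = -1/9*973402 = -973402/9 ≈ -1.0816e+5)
(-(166309 - 1*(-974664)) + S*(-1372)) + M = (-(166309 - 1*(-974664)) - 20*(-1372)) - 973402/9 = (-(166309 + 974664) + 27440) - 973402/9 = (-1*1140973 + 27440) - 973402/9 = (-1140973 + 27440) - 973402/9 = -1113533 - 973402/9 = -10995199/9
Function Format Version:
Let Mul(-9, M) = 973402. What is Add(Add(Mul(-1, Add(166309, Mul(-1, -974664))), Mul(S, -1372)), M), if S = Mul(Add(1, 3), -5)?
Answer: Rational(-10995199, 9) ≈ -1.2217e+6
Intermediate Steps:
S = -20 (S = Mul(4, -5) = -20)
M = Rational(-973402, 9) (M = Mul(Rational(-1, 9), 973402) = Rational(-973402, 9) ≈ -1.0816e+5)
Add(Add(Mul(-1, Add(166309, Mul(-1, -974664))), Mul(S, -1372)), M) = Add(Add(Mul(-1, Add(166309, Mul(-1, -974664))), Mul(-20, -1372)), Rational(-973402, 9)) = Add(Add(Mul(-1, Add(166309, 974664)), 27440), Rational(-973402, 9)) = Add(Add(Mul(-1, 1140973), 27440), Rational(-973402, 9)) = Add(Add(-1140973, 27440), Rational(-973402, 9)) = Add(-1113533, Rational(-973402, 9)) = Rational(-10995199, 9)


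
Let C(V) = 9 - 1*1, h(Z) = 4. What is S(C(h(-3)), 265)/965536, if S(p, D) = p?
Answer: 1/120692 ≈ 8.2856e-6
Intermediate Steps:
C(V) = 8 (C(V) = 9 - 1 = 8)
S(C(h(-3)), 265)/965536 = 8/965536 = 8*(1/965536) = 1/120692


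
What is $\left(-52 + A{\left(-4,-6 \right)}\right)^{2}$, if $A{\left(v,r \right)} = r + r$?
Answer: $4096$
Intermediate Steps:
$A{\left(v,r \right)} = 2 r$
$\left(-52 + A{\left(-4,-6 \right)}\right)^{2} = \left(-52 + 2 \left(-6\right)\right)^{2} = \left(-52 - 12\right)^{2} = \left(-64\right)^{2} = 4096$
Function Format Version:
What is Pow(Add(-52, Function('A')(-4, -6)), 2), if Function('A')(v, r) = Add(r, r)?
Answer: 4096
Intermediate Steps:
Function('A')(v, r) = Mul(2, r)
Pow(Add(-52, Function('A')(-4, -6)), 2) = Pow(Add(-52, Mul(2, -6)), 2) = Pow(Add(-52, -12), 2) = Pow(-64, 2) = 4096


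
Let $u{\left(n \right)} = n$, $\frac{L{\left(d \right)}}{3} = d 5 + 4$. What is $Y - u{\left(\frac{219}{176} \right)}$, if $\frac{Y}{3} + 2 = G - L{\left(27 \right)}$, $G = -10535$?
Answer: $- \frac{5783931}{176} \approx -32863.0$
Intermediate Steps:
$L{\left(d \right)} = 12 + 15 d$ ($L{\left(d \right)} = 3 \left(d 5 + 4\right) = 3 \left(5 d + 4\right) = 3 \left(4 + 5 d\right) = 12 + 15 d$)
$Y = -32862$ ($Y = -6 + 3 \left(-10535 - \left(12 + 15 \cdot 27\right)\right) = -6 + 3 \left(-10535 - \left(12 + 405\right)\right) = -6 + 3 \left(-10535 - 417\right) = -6 + 3 \left(-10952\right) = -6 - 32856 = -32862$)
$Y - u{\left(\frac{219}{176} \right)} = -32862 - \frac{219}{176} = - \frac{5783931}{176}$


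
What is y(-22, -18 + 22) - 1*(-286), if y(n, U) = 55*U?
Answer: 506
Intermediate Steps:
y(-22, -18 + 22) - 1*(-286) = 55*(-18 + 22) - 1*(-286) = 55*4 + 286 = 220 + 286 = 506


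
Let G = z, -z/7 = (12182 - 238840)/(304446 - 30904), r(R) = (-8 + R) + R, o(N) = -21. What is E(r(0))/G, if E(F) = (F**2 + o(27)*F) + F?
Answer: 4376672/113329 ≈ 38.619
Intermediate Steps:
r(R) = -8 + 2*R
E(F) = F**2 - 20*F (E(F) = (F**2 - 21*F) + F = F**2 - 20*F)
z = 793303/136771 (z = -7*(12182 - 238840)/(304446 - 30904) = -(-1586606)/273542 = -7*(-113329/136771) = 793303/136771 ≈ 5.8002)
G = 793303/136771 ≈ 5.8002
E(r(0))/G = ((-8 + 2*0)*(-20 + (-8 + 2*0)))/(793303/136771) = ((-8 + 0)*(-20 + (-8 + 0)))*(136771/793303) = -8*(-20 - 8)*(136771/793303) = -8*(-28)*(136771/793303) = 224*(136771/793303) = 4376672/113329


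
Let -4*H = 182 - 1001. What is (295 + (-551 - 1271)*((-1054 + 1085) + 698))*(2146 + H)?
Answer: -12486648029/4 ≈ -3.1217e+9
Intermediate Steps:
H = 819/4 (H = -(182 - 1001)/4 = -¼*(-819) = 819/4 ≈ 204.75)
(295 + (-551 - 1271)*((-1054 + 1085) + 698))*(2146 + H) = (295 + (-551 - 1271)*((-1054 + 1085) + 698))*(2146 + 819/4) = (295 - 1822*(31 + 698))*(9403/4) = (295 - 1822*729)*(9403/4) = (295 - 1328238)*(9403/4) = -1327943*9403/4 = -12486648029/4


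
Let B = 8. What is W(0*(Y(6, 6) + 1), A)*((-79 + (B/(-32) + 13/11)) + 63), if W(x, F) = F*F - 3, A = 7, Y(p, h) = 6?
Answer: -15249/22 ≈ -693.14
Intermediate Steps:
W(x, F) = -3 + F² (W(x, F) = F² - 3 = -3 + F²)
W(0*(Y(6, 6) + 1), A)*((-79 + (B/(-32) + 13/11)) + 63) = (-3 + 7²)*((-79 + (8/(-32) + 13/11)) + 63) = (-3 + 49)*((-79 + (8*(-1/32) + 13*(1/11))) + 63) = 46*((-79 + (-¼ + 13/11)) + 63) = 46*((-79 + 41/44) + 63) = 46*(-3435/44 + 63) = 46*(-663/44) = -15249/22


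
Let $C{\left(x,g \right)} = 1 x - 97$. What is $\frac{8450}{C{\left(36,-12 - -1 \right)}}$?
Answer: $- \frac{8450}{61} \approx -138.52$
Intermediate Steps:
$C{\left(x,g \right)} = -97 + x$ ($C{\left(x,g \right)} = x - 97 = -97 + x$)
$\frac{8450}{C{\left(36,-12 - -1 \right)}} = \frac{8450}{-97 + 36} = \frac{8450}{-61} = 8450 \left(- \frac{1}{61}\right) = - \frac{8450}{61}$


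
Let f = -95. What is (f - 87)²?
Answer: 33124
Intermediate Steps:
(f - 87)² = (-95 - 87)² = (-182)² = 33124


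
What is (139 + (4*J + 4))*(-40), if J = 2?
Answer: -6040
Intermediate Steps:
(139 + (4*J + 4))*(-40) = (139 + (4*2 + 4))*(-40) = (139 + (8 + 4))*(-40) = (139 + 12)*(-40) = 151*(-40) = -6040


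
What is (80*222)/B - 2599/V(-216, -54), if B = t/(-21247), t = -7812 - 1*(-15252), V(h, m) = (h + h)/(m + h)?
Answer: -12981069/248 ≈ -52343.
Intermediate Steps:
V(h, m) = 2*h/(h + m) (V(h, m) = (2*h)/(h + m) = 2*h/(h + m))
t = 7440 (t = -7812 + 15252 = 7440)
B = -7440/21247 (B = 7440/(-21247) = 7440*(-1/21247) = -7440/21247 ≈ -0.35017)
(80*222)/B - 2599/V(-216, -54) = (80*222)/(-7440/21247) - 2599/(2*(-216)/(-216 - 54)) = 17760*(-21247/7440) - 2599/(2*(-216)/(-270)) = -1572278/31 - 2599/(2*(-216)*(-1/270)) = -1572278/31 - 2599/8/5 = -1572278/31 - 2599*5/8 = -1572278/31 - 12995/8 = -12981069/248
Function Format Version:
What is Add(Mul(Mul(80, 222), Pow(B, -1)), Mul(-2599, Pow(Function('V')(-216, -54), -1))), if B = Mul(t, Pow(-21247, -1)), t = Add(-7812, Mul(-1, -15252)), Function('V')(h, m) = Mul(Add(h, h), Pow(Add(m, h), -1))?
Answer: Rational(-12981069, 248) ≈ -52343.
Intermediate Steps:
Function('V')(h, m) = Mul(2, h, Pow(Add(h, m), -1)) (Function('V')(h, m) = Mul(Mul(2, h), Pow(Add(h, m), -1)) = Mul(2, h, Pow(Add(h, m), -1)))
t = 7440 (t = Add(-7812, 15252) = 7440)
B = Rational(-7440, 21247) (B = Mul(7440, Pow(-21247, -1)) = Mul(7440, Rational(-1, 21247)) = Rational(-7440, 21247) ≈ -0.35017)
Add(Mul(Mul(80, 222), Pow(B, -1)), Mul(-2599, Pow(Function('V')(-216, -54), -1))) = Add(Mul(Mul(80, 222), Pow(Rational(-7440, 21247), -1)), Mul(-2599, Pow(Mul(2, -216, Pow(Add(-216, -54), -1)), -1))) = Add(Mul(17760, Rational(-21247, 7440)), Mul(-2599, Pow(Mul(2, -216, Pow(-270, -1)), -1))) = Add(Rational(-1572278, 31), Mul(-2599, Pow(Mul(2, -216, Rational(-1, 270)), -1))) = Add(Rational(-1572278, 31), Mul(-2599, Pow(Rational(8, 5), -1))) = Add(Rational(-1572278, 31), Mul(-2599, Rational(5, 8))) = Add(Rational(-1572278, 31), Rational(-12995, 8)) = Rational(-12981069, 248)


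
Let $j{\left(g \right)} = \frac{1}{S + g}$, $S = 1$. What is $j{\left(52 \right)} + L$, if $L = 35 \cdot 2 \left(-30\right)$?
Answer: $- \frac{111299}{53} \approx -2100.0$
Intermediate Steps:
$j{\left(g \right)} = \frac{1}{1 + g}$
$L = -2100$ ($L = 70 \left(-30\right) = -2100$)
$j{\left(52 \right)} + L = \frac{1}{1 + 52} - 2100 = \frac{1}{53} - 2100 = - \frac{111299}{53}$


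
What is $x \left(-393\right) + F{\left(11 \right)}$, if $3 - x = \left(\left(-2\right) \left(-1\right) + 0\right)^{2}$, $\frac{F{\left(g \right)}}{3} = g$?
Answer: $426$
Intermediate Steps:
$F{\left(g \right)} = 3 g$
$x = -1$ ($x = 3 - \left(\left(-2\right) \left(-1\right) + 0\right)^{2} = 3 - \left(2 + 0\right)^{2} = 3 - 2^{2} = 3 - 4 = -1$)
$x \left(-393\right) + F{\left(11 \right)} = \left(-1\right) \left(-393\right) + 3 \cdot 11 = 393 + 33 = 426$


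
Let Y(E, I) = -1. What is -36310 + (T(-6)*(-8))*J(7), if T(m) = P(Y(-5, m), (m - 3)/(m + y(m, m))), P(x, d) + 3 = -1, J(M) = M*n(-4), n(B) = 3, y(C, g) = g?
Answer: -35638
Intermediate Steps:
J(M) = 3*M (J(M) = M*3 = 3*M)
P(x, d) = -4 (P(x, d) = -3 - 1 = -4)
T(m) = -4
-36310 + (T(-6)*(-8))*J(7) = -36310 + (-4*(-8))*(3*7) = -36310 + 32*21 = -36310 + 672 = -35638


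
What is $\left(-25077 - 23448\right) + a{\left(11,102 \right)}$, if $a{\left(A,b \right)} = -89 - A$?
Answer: $-48625$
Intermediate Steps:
$\left(-25077 - 23448\right) + a{\left(11,102 \right)} = \left(-25077 - 23448\right) - 100 = -48525 - 100 = -48625$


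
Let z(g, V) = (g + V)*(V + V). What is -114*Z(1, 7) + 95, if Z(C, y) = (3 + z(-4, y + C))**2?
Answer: -511651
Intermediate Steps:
z(g, V) = 2*V*(V + g) (z(g, V) = (V + g)*(2*V) = 2*V*(V + g))
Z(C, y) = (3 + 2*(C + y)*(-4 + C + y))**2 (Z(C, y) = (3 + 2*(y + C)*((y + C) - 4))**2 = (3 + 2*(C + y)*((C + y) - 4))**2 = (3 + 2*(C + y)*(-4 + C + y))**2)
-114*Z(1, 7) + 95 = -114*(-3 + 2*(1 + 7)*(4 - 1*1 - 1*7))**2 + 95 = -114*(-3 + 2*8*(4 - 1 - 7))**2 + 95 = -114*(-3 + 2*8*(-4))**2 + 95 = -114*(-3 - 64)**2 + 95 = -114*(-67)**2 + 95 = -114*4489 + 95 = -511746 + 95 = -511651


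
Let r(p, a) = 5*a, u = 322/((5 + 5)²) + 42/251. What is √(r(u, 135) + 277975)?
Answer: 5*√11146 ≈ 527.87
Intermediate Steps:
u = 42511/12550 (u = 322/(10²) + 42*(1/251) = 322/100 + 42/251 = 322*(1/100) + 42/251 = 161/50 + 42/251 = 42511/12550 ≈ 3.3873)
√(r(u, 135) + 277975) = √(5*135 + 277975) = √(675 + 277975) = √278650 = 5*√11146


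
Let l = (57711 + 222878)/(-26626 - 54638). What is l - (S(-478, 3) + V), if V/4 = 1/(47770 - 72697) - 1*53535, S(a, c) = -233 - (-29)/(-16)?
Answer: 24124730303353/112537096 ≈ 2.1437e+5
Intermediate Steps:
S(a, c) = -3757/16 (S(a, c) = -233 - (-29)*(-1)/16 = -233 - 1*29/16 = -233 - 29/16 = -3757/16)
V = -5337867784/24927 (V = 4*(1/(47770 - 72697) - 1*53535) = 4*(1/(-24927) - 53535) = 4*(-1/24927 - 53535) = 4*(-1334466946/24927) = -5337867784/24927 ≈ -2.1414e+5)
l = -280589/81264 (l = 280589/(-81264) = 280589*(-1/81264) = -280589/81264 ≈ -3.4528)
l - (S(-478, 3) + V) = -280589/81264 - (-3757/16 - 5337867784/24927) = -280589/81264 - 1*(-85499535283/398832) = -280589/81264 + 85499535283/398832 = 24124730303353/112537096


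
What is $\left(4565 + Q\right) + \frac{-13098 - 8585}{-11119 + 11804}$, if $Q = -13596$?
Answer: $- \frac{6207918}{685} \approx -9062.7$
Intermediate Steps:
$\left(4565 + Q\right) + \frac{-13098 - 8585}{-11119 + 11804} = \left(4565 - 13596\right) + \frac{-13098 - 8585}{-11119 + 11804} = -9031 - \frac{21683}{685} = - \frac{6207918}{685}$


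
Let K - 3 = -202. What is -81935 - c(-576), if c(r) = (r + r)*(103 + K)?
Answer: -192527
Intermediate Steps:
K = -199 (K = 3 - 202 = -199)
c(r) = -192*r (c(r) = (r + r)*(103 - 199) = (2*r)*(-96) = -192*r)
-81935 - c(-576) = -81935 - (-192)*(-576) = -81935 - 1*110592 = -81935 - 110592 = -192527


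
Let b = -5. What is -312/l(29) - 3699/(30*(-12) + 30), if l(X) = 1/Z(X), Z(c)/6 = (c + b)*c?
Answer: -143319087/110 ≈ -1.3029e+6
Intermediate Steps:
Z(c) = 6*c*(-5 + c) (Z(c) = 6*((c - 5)*c) = 6*((-5 + c)*c) = 6*(c*(-5 + c)) = 6*c*(-5 + c))
l(X) = 1/(6*X*(-5 + X))
-312/l(29) - 3699/(30*(-12) + 30) = -312/((⅙)/(29*(-5 + 29))) - 3699/(30*(-12) + 30) = -312/((⅙)*(1/29)/24) - 3699/(-360 + 30) = -312/((⅙)*(1/29)*(1/24)) - 3699/(-330) = -312/1/4176 - 3699*(-1/330) = -312*4176 + 1233/110 = -1302912 + 1233/110 = -143319087/110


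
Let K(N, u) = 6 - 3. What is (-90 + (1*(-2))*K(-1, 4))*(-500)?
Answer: 48000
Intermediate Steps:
K(N, u) = 3
(-90 + (1*(-2))*K(-1, 4))*(-500) = (-90 + (1*(-2))*3)*(-500) = (-90 - 2*3)*(-500) = (-90 - 6)*(-500) = -96*(-500) = 48000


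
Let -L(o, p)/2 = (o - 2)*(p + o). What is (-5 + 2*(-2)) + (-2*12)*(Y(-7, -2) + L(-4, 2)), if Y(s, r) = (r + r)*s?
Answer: -105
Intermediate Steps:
L(o, p) = -2*(-2 + o)*(o + p) (L(o, p) = -2*(o - 2)*(p + o) = -2*(-2 + o)*(o + p))
Y(s, r) = 2*r*s (Y(s, r) = (2*r)*s = 2*r*s)
(-5 + 2*(-2)) + (-2*12)*(Y(-7, -2) + L(-4, 2)) = (-5 + 2*(-2)) + (-2*12)*(2*(-2)*(-7) + (-2*(-4)² + 4*(-4) + 4*2 - 2*(-4)*2)) = (-5 - 4) - 24*(28 + (-2*16 - 16 + 8 + 16)) = -9 - 24*(28 + (-32 - 16 + 8 + 16)) = -9 - 24*(28 - 24) = -9 - 24*4 = -9 - 96 = -105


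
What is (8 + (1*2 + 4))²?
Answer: 196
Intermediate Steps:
(8 + (1*2 + 4))² = (8 + (2 + 4))² = (8 + 6)² = 14² = 196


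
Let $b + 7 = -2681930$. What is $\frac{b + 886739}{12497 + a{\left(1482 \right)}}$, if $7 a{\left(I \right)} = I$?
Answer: $- \frac{12566386}{88961} \approx -141.26$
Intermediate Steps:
$b = -2681937$ ($b = -7 - 2681930 = -2681937$)
$a{\left(I \right)} = \frac{I}{7}$
$\frac{b + 886739}{12497 + a{\left(1482 \right)}} = \frac{-2681937 + 886739}{12497 + \frac{1}{7} \cdot 1482} = - \frac{1795198}{12497 + \frac{1482}{7}} = - \frac{1795198}{\frac{88961}{7}} = \left(-1795198\right) \frac{7}{88961} = - \frac{12566386}{88961}$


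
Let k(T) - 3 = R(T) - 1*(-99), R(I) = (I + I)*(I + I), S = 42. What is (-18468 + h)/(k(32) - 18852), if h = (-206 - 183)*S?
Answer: 17403/7327 ≈ 2.3752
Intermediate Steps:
R(I) = 4*I² (R(I) = (2*I)*(2*I) = 4*I²)
h = -16338 (h = (-206 - 183)*42 = -389*42 = -16338)
k(T) = 102 + 4*T² (k(T) = 3 + (4*T² - 1*(-99)) = 3 + (4*T² + 99) = 3 + (99 + 4*T²) = 102 + 4*T²)
(-18468 + h)/(k(32) - 18852) = (-18468 - 16338)/((102 + 4*32²) - 18852) = -34806/((102 + 4*1024) - 18852) = -34806/((102 + 4096) - 18852) = -34806/(4198 - 18852) = -34806/(-14654) = -34806*(-1/14654) = 17403/7327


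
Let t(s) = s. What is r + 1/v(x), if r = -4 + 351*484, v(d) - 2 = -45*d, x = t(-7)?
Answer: 53851961/317 ≈ 1.6988e+5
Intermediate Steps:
x = -7
v(d) = 2 - 45*d
r = 169880 (r = -4 + 169884 = 169880)
r + 1/v(x) = 169880 + 1/(2 - 45*(-7)) = 169880 + 1/(2 + 315) = 169880 + 1/317 = 53851961/317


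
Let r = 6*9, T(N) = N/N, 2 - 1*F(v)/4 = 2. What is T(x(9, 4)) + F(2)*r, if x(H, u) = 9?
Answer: 1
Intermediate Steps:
F(v) = 0 (F(v) = 8 - 4*2 = 8 - 8 = 0)
T(N) = 1
r = 54
T(x(9, 4)) + F(2)*r = 1 + 0*54 = 1 + 0 = 1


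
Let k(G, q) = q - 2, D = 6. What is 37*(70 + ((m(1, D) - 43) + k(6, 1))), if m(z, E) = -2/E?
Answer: 2849/3 ≈ 949.67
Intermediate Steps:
k(G, q) = -2 + q
37*(70 + ((m(1, D) - 43) + k(6, 1))) = 37*(70 + ((-2/6 - 43) + (-2 + 1))) = 37*(70 + ((-2*⅙ - 43) - 1)) = 37*(70 + ((-⅓ - 43) - 1)) = 37*(70 + (-130/3 - 1)) = 37*(70 - 133/3) = 37*(77/3) = 2849/3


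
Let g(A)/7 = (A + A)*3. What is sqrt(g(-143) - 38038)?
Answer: 22*I*sqrt(91) ≈ 209.87*I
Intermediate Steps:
g(A) = 42*A (g(A) = 7*((A + A)*3) = 7*((2*A)*3) = 7*(6*A) = 42*A)
sqrt(g(-143) - 38038) = sqrt(42*(-143) - 38038) = sqrt(-6006 - 38038) = sqrt(-44044) = 22*I*sqrt(91)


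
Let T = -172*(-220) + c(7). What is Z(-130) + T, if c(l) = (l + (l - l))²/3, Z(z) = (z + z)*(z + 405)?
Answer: -100931/3 ≈ -33644.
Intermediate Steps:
Z(z) = 2*z*(405 + z) (Z(z) = (2*z)*(405 + z) = 2*z*(405 + z))
c(l) = l²/3 (c(l) = (l + 0)²*(⅓) = l²*(⅓) = l²/3)
T = 113569/3 (T = -172*(-220) + (⅓)*7² = 37840 + (⅓)*49 = 37840 + 49/3 = 113569/3 ≈ 37856.)
Z(-130) + T = 2*(-130)*(405 - 130) + 113569/3 = 2*(-130)*275 + 113569/3 = -71500 + 113569/3 = -100931/3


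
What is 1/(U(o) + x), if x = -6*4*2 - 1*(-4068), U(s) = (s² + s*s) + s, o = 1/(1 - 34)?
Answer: 1089/4377749 ≈ 0.00024876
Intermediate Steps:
o = -1/33 (o = 1/(-33) = -1/33 ≈ -0.030303)
U(s) = s + 2*s² (U(s) = (s² + s²) + s = 2*s² + s = s + 2*s²)
x = 4020 (x = -24*2 + 4068 = -48 + 4068 = 4020)
1/(U(o) + x) = 1/(-(1 + 2*(-1/33))/33 + 4020) = 1/(-(1 - 2/33)/33 + 4020) = 1/(-1/33*31/33 + 4020) = 1/(-31/1089 + 4020) = 1/(4377749/1089) = 1089/4377749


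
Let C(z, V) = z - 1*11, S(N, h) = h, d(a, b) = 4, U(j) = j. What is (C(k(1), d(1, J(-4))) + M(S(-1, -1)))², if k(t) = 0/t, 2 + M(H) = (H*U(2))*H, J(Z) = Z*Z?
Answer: 121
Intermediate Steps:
J(Z) = Z²
M(H) = -2 + 2*H² (M(H) = -2 + (H*2)*H = -2 + (2*H)*H = -2 + 2*H²)
k(t) = 0
C(z, V) = -11 + z (C(z, V) = z - 11 = -11 + z)
(C(k(1), d(1, J(-4))) + M(S(-1, -1)))² = ((-11 + 0) + (-2 + 2*(-1)²))² = (-11 + (-2 + 2*1))² = (-11 + (-2 + 2))² = (-11 + 0)² = (-11)² = 121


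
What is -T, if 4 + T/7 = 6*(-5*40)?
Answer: 8428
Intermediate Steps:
T = -8428 (T = -28 + 7*(6*(-5*40)) = -28 + 7*(6*(-200)) = -28 + 7*(-1200) = -28 - 8400 = -8428)
-T = -1*(-8428) = 8428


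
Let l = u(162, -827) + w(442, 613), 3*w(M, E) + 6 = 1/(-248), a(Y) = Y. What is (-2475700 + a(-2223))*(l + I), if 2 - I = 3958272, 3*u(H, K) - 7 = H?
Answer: 235395687425381/24 ≈ 9.8082e+12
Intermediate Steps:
u(H, K) = 7/3 + H/3
w(M, E) = -1489/744 (w(M, E) = -2 + (⅓)/(-248) = -2 + (⅓)*(-1/248) = -2 - 1/744 = -1489/744)
I = -3958270 (I = 2 - 1*3958272 = 2 - 3958272 = -3958270)
l = 40423/744 (l = (7/3 + (⅓)*162) - 1489/744 = (7/3 + 54) - 1489/744 = 169/3 - 1489/744 = 40423/744 ≈ 54.332)
(-2475700 + a(-2223))*(l + I) = (-2475700 - 2223)*(40423/744 - 3958270) = -2477923*(-2944912457/744) = 235395687425381/24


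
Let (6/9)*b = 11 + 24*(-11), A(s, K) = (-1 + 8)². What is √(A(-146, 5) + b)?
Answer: I*√1322/2 ≈ 18.18*I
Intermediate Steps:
A(s, K) = 49 (A(s, K) = 7² = 49)
b = -759/2 (b = 3*(11 + 24*(-11))/2 = 3*(11 - 264)/2 = (3/2)*(-253) = -759/2 ≈ -379.50)
√(A(-146, 5) + b) = √(49 - 759/2) = √(-661/2) = I*√1322/2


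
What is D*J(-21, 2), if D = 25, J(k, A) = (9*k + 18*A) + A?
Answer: -3775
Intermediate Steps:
J(k, A) = 9*k + 19*A
D*J(-21, 2) = 25*(9*(-21) + 19*2) = 25*(-189 + 38) = 25*(-151) = -3775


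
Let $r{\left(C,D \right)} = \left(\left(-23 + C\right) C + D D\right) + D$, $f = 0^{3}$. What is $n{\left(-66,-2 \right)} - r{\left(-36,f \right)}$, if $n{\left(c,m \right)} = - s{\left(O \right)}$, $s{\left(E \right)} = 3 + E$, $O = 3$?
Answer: $-2130$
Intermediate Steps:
$f = 0$
$r{\left(C,D \right)} = D + D^{2} + C \left(-23 + C\right)$ ($r{\left(C,D \right)} = \left(C \left(-23 + C\right) + D^{2}\right) + D = \left(D^{2} + C \left(-23 + C\right)\right) + D = D + D^{2} + C \left(-23 + C\right)$)
$n{\left(c,m \right)} = -6$ ($n{\left(c,m \right)} = - (3 + 3) = \left(-1\right) 6 = -6$)
$n{\left(-66,-2 \right)} - r{\left(-36,f \right)} = -6 - \left(0 + \left(-36\right)^{2} + 0^{2} - -828\right) = -6 - \left(0 + 1296 + 0 + 828\right) = -6 - 2124 = -2130$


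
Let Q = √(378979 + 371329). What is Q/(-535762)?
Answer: -√187577/267881 ≈ -0.0016168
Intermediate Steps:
Q = 2*√187577 (Q = √750308 = 2*√187577 ≈ 866.20)
Q/(-535762) = (2*√187577)/(-535762) = (2*√187577)*(-1/535762) = -√187577/267881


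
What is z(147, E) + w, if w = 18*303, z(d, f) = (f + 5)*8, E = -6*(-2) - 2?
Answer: 5574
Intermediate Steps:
E = 10 (E = 12 - 2 = 10)
z(d, f) = 40 + 8*f (z(d, f) = (5 + f)*8 = 40 + 8*f)
w = 5454
z(147, E) + w = (40 + 8*10) + 5454 = (40 + 80) + 5454 = 120 + 5454 = 5574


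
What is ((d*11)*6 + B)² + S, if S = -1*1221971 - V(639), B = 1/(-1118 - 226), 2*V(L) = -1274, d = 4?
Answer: -2080245887999/1806336 ≈ -1.1516e+6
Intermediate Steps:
V(L) = -637 (V(L) = (½)*(-1274) = -637)
B = -1/1344 (B = 1/(-1344) = -1/1344 ≈ -0.00074405)
S = -1221334 (S = -1*1221971 - 1*(-637) = -1221971 + 637 = -1221334)
((d*11)*6 + B)² + S = ((4*11)*6 - 1/1344)² - 1221334 = (44*6 - 1/1344)² - 1221334 = (264 - 1/1344)² - 1221334 = (354815/1344)² - 1221334 = 125893684225/1806336 - 1221334 = -2080245887999/1806336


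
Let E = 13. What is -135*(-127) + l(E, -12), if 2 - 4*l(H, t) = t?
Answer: 34297/2 ≈ 17149.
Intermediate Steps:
l(H, t) = 1/2 - t/4
-135*(-127) + l(E, -12) = -135*(-127) + (1/2 - 1/4*(-12)) = 17145 + (1/2 + 3) = 17145 + 7/2 = 34297/2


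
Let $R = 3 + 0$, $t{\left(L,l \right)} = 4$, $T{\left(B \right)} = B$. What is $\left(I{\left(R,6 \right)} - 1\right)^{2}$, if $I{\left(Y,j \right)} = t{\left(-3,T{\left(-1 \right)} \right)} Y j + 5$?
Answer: $5776$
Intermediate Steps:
$R = 3$
$I{\left(Y,j \right)} = 5 + 4 Y j$ ($I{\left(Y,j \right)} = 4 Y j + 5 = 5 + 4 Y j$)
$\left(I{\left(R,6 \right)} - 1\right)^{2} = \left(\left(5 + 4 \cdot 3 \cdot 6\right) - 1\right)^{2} = \left(\left(5 + 72\right) - 1\right)^{2} = \left(77 - 1\right)^{2} = 76^{2} = 5776$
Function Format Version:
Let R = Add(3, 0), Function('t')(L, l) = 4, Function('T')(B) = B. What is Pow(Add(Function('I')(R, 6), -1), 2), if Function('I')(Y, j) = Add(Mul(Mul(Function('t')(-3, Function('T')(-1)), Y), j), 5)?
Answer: 5776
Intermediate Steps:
R = 3
Function('I')(Y, j) = Add(5, Mul(4, Y, j)) (Function('I')(Y, j) = Add(Mul(Mul(4, Y), j), 5) = Add(Mul(4, Y, j), 5) = Add(5, Mul(4, Y, j)))
Pow(Add(Function('I')(R, 6), -1), 2) = Pow(Add(Add(5, Mul(4, 3, 6)), -1), 2) = Pow(Add(Add(5, 72), -1), 2) = Pow(Add(77, -1), 2) = Pow(76, 2) = 5776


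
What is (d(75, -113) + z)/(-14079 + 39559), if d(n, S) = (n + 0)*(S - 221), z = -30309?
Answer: -55359/25480 ≈ -2.1726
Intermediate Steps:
d(n, S) = n*(-221 + S)
(d(75, -113) + z)/(-14079 + 39559) = (75*(-221 - 113) - 30309)/(-14079 + 39559) = (75*(-334) - 30309)/25480 = (-25050 - 30309)*(1/25480) = -55359*1/25480 = -55359/25480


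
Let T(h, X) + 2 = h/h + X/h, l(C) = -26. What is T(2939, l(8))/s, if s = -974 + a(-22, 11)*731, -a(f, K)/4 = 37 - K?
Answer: 2965/226297122 ≈ 1.3102e-5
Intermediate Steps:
a(f, K) = -148 + 4*K (a(f, K) = -4*(37 - K) = -148 + 4*K)
T(h, X) = -1 + X/h (T(h, X) = -2 + (h/h + X/h) = -2 + (1 + X/h) = -1 + X/h)
s = -76998 (s = -974 + (-148 + 4*11)*731 = -974 + (-148 + 44)*731 = -974 - 104*731 = -974 - 76024 = -76998)
T(2939, l(8))/s = ((-26 - 1*2939)/2939)/(-76998) = ((-26 - 2939)/2939)*(-1/76998) = ((1/2939)*(-2965))*(-1/76998) = -2965/2939*(-1/76998) = 2965/226297122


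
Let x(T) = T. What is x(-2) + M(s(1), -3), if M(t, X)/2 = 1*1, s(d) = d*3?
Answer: 0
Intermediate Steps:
s(d) = 3*d
M(t, X) = 2 (M(t, X) = 2*(1*1) = 2*1 = 2)
x(-2) + M(s(1), -3) = -2 + 2 = 0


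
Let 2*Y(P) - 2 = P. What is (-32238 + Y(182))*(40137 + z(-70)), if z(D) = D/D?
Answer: -1290276148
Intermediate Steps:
Y(P) = 1 + P/2
z(D) = 1
(-32238 + Y(182))*(40137 + z(-70)) = (-32238 + (1 + (½)*182))*(40137 + 1) = (-32238 + (1 + 91))*40138 = (-32238 + 92)*40138 = -32146*40138 = -1290276148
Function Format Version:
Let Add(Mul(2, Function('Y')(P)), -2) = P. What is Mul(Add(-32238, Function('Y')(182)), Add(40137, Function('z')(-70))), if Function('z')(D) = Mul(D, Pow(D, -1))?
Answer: -1290276148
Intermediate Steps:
Function('Y')(P) = Add(1, Mul(Rational(1, 2), P))
Function('z')(D) = 1
Mul(Add(-32238, Function('Y')(182)), Add(40137, Function('z')(-70))) = Mul(Add(-32238, Add(1, Mul(Rational(1, 2), 182))), Add(40137, 1)) = Mul(Add(-32238, Add(1, 91)), 40138) = Mul(Add(-32238, 92), 40138) = Mul(-32146, 40138) = -1290276148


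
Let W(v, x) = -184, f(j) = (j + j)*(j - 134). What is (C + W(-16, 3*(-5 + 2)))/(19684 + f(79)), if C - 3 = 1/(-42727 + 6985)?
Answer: -6469303/392947548 ≈ -0.016464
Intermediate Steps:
f(j) = 2*j*(-134 + j) (f(j) = (2*j)*(-134 + j) = 2*j*(-134 + j))
C = 107225/35742 (C = 3 + 1/(-42727 + 6985) = 3 + 1/(-35742) = 3 - 1/35742 = 107225/35742 ≈ 3.0000)
(C + W(-16, 3*(-5 + 2)))/(19684 + f(79)) = (107225/35742 - 184)/(19684 + 2*79*(-134 + 79)) = -6469303/(35742*(19684 + 2*79*(-55))) = -6469303/(35742*(19684 - 8690)) = -6469303/35742/10994 = -6469303/35742*1/10994 = -6469303/392947548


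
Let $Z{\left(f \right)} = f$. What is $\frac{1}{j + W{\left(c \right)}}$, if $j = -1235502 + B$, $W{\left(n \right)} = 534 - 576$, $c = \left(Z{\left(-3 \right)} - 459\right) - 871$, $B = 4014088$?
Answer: $\frac{1}{2778544} \approx 3.599 \cdot 10^{-7}$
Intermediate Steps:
$c = -1333$ ($c = \left(-3 - 459\right) - 871 = -462 - 871 = -1333$)
$W{\left(n \right)} = -42$ ($W{\left(n \right)} = 534 - 576 = -42$)
$j = 2778586$ ($j = -1235502 + 4014088 = 2778586$)
$\frac{1}{j + W{\left(c \right)}} = \frac{1}{2778586 - 42} = \frac{1}{2778544}$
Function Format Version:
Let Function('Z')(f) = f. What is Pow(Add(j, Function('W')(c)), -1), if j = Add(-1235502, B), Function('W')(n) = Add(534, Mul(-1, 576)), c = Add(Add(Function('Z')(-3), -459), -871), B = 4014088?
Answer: Rational(1, 2778544) ≈ 3.5990e-7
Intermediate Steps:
c = -1333 (c = Add(Add(-3, -459), -871) = Add(-462, -871) = -1333)
Function('W')(n) = -42 (Function('W')(n) = Add(534, -576) = -42)
j = 2778586 (j = Add(-1235502, 4014088) = 2778586)
Pow(Add(j, Function('W')(c)), -1) = Pow(Add(2778586, -42), -1) = Pow(2778544, -1) = Rational(1, 2778544)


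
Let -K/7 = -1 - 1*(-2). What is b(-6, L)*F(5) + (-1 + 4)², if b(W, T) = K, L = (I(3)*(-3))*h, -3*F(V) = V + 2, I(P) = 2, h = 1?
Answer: 76/3 ≈ 25.333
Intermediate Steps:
F(V) = -⅔ - V/3 (F(V) = -(V + 2)/3 = -(2 + V)/3 = -⅔ - V/3)
K = -7 (K = -7*(-1 - 1*(-2)) = -7*(-1 + 2) = -7*1 = -7)
L = -6 (L = (2*(-3))*1 = -6*1 = -6)
b(W, T) = -7
b(-6, L)*F(5) + (-1 + 4)² = -7*(-⅔ - ⅓*5) + (-1 + 4)² = -7*(-⅔ - 5/3) + 3² = -7*(-7/3) + 9 = 49/3 + 9 = 76/3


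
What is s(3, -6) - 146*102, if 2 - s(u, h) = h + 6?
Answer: -14890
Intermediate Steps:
s(u, h) = -4 - h (s(u, h) = 2 - (h + 6) = 2 - (6 + h) = 2 + (-6 - h) = -4 - h)
s(3, -6) - 146*102 = (-4 - 1*(-6)) - 146*102 = (-4 + 6) - 14892 = 2 - 14892 = -14890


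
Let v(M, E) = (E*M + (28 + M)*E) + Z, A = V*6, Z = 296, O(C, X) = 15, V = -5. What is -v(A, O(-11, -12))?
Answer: 184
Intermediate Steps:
A = -30 (A = -5*6 = -30)
v(M, E) = 296 + E*M + E*(28 + M) (v(M, E) = (E*M + (28 + M)*E) + 296 = (E*M + E*(28 + M)) + 296 = 296 + E*M + E*(28 + M))
-v(A, O(-11, -12)) = -(296 + 28*15 + 2*15*(-30)) = -(296 + 420 - 900) = -1*(-184) = 184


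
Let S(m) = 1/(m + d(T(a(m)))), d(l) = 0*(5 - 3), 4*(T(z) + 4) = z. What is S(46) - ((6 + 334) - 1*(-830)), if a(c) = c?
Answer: -53819/46 ≈ -1170.0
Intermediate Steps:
T(z) = -4 + z/4
d(l) = 0 (d(l) = 0*2 = 0)
S(m) = 1/m (S(m) = 1/(m + 0) = 1/m)
S(46) - ((6 + 334) - 1*(-830)) = 1/46 - ((6 + 334) - 1*(-830)) = 1/46 - (340 + 830) = 1/46 - 1*1170 = 1/46 - 1170 = -53819/46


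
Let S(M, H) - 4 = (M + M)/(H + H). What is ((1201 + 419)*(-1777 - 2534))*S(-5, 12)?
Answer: -25025355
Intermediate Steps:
S(M, H) = 4 + M/H (S(M, H) = 4 + (M + M)/(H + H) = 4 + (2*M)/((2*H)) = 4 + (2*M)*(1/(2*H)) = 4 + M/H)
((1201 + 419)*(-1777 - 2534))*S(-5, 12) = ((1201 + 419)*(-1777 - 2534))*(4 - 5/12) = (1620*(-4311))*(4 - 5*1/12) = -6983820*(4 - 5/12) = -6983820*43/12 = -25025355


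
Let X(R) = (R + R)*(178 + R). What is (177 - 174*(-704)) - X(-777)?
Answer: -808173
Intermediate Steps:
X(R) = 2*R*(178 + R) (X(R) = (2*R)*(178 + R) = 2*R*(178 + R))
(177 - 174*(-704)) - X(-777) = (177 - 174*(-704)) - 2*(-777)*(178 - 777) = (177 + 122496) - 2*(-777)*(-599) = 122673 - 1*930846 = 122673 - 930846 = -808173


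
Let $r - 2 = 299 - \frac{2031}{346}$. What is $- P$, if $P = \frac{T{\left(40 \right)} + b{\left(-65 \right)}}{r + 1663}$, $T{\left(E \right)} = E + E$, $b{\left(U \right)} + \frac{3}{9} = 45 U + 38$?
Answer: $\frac{2914012}{2032539} \approx 1.4337$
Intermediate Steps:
$b{\left(U \right)} = \frac{113}{3} + 45 U$ ($b{\left(U \right)} = - \frac{1}{3} + \left(45 U + 38\right) = - \frac{1}{3} + \left(38 + 45 U\right) = \frac{113}{3} + 45 U$)
$T{\left(E \right)} = 2 E$
$r = \frac{102115}{346}$ ($r = 2 + \left(299 - \frac{2031}{346}\right) = 2 + \frac{101423}{346} = \frac{102115}{346} \approx 295.13$)
$P = - \frac{2914012}{2032539}$ ($P = \frac{2 \cdot 40 + \left(\frac{113}{3} + 45 \left(-65\right)\right)}{\frac{102115}{346} + 1663} = \frac{80 + \left(\frac{113}{3} - 2925\right)}{\frac{677513}{346}} = \left(80 - \frac{8662}{3}\right) \frac{346}{677513} = \left(- \frac{8422}{3}\right) \frac{346}{677513} = - \frac{2914012}{2032539} \approx -1.4337$)
$- P = \left(-1\right) \left(- \frac{2914012}{2032539}\right) = \frac{2914012}{2032539}$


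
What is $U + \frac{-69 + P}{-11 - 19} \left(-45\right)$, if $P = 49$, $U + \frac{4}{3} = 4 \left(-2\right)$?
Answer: $- \frac{118}{3} \approx -39.333$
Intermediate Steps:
$U = - \frac{28}{3}$ ($U = - \frac{4}{3} + 4 \left(-2\right) = - \frac{4}{3} - 8 = - \frac{28}{3} \approx -9.3333$)
$U + \frac{-69 + P}{-11 - 19} \left(-45\right) = - \frac{28}{3} + \frac{-69 + 49}{-11 - 19} \left(-45\right) = - \frac{28}{3} + - \frac{20}{-30} \left(-45\right) = - \frac{28}{3} + \left(-20\right) \left(- \frac{1}{30}\right) \left(-45\right) = - \frac{28}{3} + \frac{2}{3} \left(-45\right) = - \frac{28}{3} - 30 = - \frac{118}{3}$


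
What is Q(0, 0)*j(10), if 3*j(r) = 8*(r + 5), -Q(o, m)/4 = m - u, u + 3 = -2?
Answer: -800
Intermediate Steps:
u = -5 (u = -3 - 2 = -5)
Q(o, m) = -20 - 4*m (Q(o, m) = -4*(m - 1*(-5)) = -4*(m + 5) = -4*(5 + m) = -20 - 4*m)
j(r) = 40/3 + 8*r/3 (j(r) = (8*(r + 5))/3 = (8*(5 + r))/3 = (40 + 8*r)/3 = 40/3 + 8*r/3)
Q(0, 0)*j(10) = (-20 - 4*0)*(40/3 + (8/3)*10) = (-20 + 0)*(40/3 + 80/3) = -20*40 = -800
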